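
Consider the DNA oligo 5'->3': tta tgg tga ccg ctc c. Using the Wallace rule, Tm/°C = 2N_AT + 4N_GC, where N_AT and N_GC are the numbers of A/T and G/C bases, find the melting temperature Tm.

50°C

Counting bases: G=4, T=5, A=2, C=5
So N_AT = 7 and N_GC = 9.
Tm = 2×7 + 4×9 = 50°C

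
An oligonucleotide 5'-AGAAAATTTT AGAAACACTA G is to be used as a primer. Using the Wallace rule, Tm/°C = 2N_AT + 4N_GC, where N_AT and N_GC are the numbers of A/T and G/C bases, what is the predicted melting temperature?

52°C

A=11, T=5, C=2, G=3
A+T = 16, G+C = 5
Tm = 2×16 + 4×5 = 52°C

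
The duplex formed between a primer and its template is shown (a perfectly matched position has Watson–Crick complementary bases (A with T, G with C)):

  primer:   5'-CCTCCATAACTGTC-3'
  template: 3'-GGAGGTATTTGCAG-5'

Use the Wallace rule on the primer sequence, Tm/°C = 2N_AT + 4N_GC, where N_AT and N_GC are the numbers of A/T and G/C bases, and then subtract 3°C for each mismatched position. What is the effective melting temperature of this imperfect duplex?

Primer base counts: A=3, T=4, G=1, C=6 → A+T=7, G+C=7
Perfect-match Tm = 2(7) + 4(7) = 14 + 28 = 42°C
Mismatches (positions where the bases are not complementary): 2 (at positions 10, 11)
Effective Tm = 42 − 2×3 = 42 − 6 = 36°C

36°C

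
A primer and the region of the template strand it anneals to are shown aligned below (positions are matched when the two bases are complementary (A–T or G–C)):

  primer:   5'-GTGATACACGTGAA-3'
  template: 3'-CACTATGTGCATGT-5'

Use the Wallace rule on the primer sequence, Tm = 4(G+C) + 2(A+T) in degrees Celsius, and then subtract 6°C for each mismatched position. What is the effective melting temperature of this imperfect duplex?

28°C

Primer base counts: A=5, T=3, G=4, C=2 → A+T=8, G+C=6
Perfect-match Tm = 2(8) + 4(6) = 16 + 24 = 40°C
Mismatches (positions where the bases are not complementary): 2 (at positions 12, 13)
Effective Tm = 40 − 2×6 = 40 − 12 = 28°C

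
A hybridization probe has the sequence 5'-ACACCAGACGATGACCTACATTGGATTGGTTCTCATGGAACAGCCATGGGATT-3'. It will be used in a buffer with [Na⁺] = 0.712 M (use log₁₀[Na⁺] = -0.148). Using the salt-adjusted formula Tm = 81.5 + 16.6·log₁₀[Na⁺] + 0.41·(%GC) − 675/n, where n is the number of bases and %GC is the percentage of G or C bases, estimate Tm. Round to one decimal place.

Length n = 53. Base counts: T=13, G=13, A=15, C=12
G+C = 25, so %GC = 25/53 × 100 = 47.17%
Salt term: 16.6 × (-0.148) = -2.457
GC term: 0.41 × 47.17 = 19.34; length term: −675/53 = −12.736
Tm = 81.5 + (-2.457) + 19.34 − 12.736 = 85.647 → 85.6°C

85.6°C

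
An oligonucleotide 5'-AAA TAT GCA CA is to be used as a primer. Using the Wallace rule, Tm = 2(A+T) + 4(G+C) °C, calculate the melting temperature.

T=2, G=1, A=6, C=2
So N_AT = 8 and N_GC = 3.
Tm = 2×8 + 4×3 = 28°C

28°C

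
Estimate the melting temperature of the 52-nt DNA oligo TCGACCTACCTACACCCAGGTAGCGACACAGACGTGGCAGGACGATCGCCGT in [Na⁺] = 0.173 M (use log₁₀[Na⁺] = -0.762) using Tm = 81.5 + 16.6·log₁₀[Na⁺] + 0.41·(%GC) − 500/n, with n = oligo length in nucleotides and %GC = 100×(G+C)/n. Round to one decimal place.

84.5°C

Length n = 52. C=18, T=7, G=14, A=13
G+C = 32, so %GC = 32/52 × 100 = 61.538%
Salt term: 16.6 × (-0.762) = -12.649
GC term: 0.41 × 61.538 = 25.231; length term: −500/52 = −9.615
Tm = 81.5 + (-12.649) + 25.231 − 9.615 = 84.467 → 84.5°C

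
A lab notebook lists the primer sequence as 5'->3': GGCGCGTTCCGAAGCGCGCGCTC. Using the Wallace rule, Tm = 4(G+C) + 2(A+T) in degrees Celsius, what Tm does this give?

Scanning the sequence gives C=9, T=3, G=9, A=2.
A+T = 5, G+C = 18
Tm = 2(5) + 4(18) = 10 + 72 = 82°C

82°C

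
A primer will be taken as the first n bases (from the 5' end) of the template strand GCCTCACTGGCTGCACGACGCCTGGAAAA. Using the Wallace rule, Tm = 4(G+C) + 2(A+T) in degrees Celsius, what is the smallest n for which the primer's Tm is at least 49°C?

n = 15

First 14 bases: GCCTCACTGGCTGC → Tm = 48°C (< 49°C)
First 15 bases: GCCTCACTGGCTGCA → Tm = 50°C (≥ 49°C)
Each additional base adds 2°C (A/T) or 4°C (G/C), so Tm is non-decreasing in n; n = 15 is the first length to reach 49°C.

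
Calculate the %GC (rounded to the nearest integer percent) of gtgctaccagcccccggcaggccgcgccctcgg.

Base counts: G=11, C=16, T=3, A=3
G+C = 11 + 16 = 27 out of 33 bases
%GC = 27/33 × 100 = 81.82% ≈ 82%

82%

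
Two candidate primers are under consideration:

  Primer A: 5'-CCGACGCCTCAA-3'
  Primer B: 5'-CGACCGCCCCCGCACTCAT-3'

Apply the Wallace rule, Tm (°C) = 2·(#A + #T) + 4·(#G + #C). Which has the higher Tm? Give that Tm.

Primer B, 66°C

Primer A: A+T=4, G+C=8 → Tm = 2(4)+4(8) = 40°C
Primer B: A+T=5, G+C=14 → Tm = 2(5)+4(14) = 66°C
40°C vs 66°C → primer B is higher.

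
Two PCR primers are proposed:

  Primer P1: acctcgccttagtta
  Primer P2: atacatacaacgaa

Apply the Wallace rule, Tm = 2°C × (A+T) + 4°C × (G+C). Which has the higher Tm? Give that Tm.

Primer P1, 44°C

Primer P1: A+T=8, G+C=7 → Tm = 2(8)+4(7) = 44°C
Primer P2: A+T=10, G+C=4 → Tm = 2(10)+4(4) = 36°C
44°C vs 36°C → primer P1 is higher.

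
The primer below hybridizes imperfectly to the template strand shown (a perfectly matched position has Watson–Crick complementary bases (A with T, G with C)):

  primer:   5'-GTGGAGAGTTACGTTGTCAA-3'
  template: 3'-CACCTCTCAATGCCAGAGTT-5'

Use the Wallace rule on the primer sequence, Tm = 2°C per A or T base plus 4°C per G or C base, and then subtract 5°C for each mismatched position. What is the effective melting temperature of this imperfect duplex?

48°C

Primer base counts: A=5, T=6, G=7, C=2 → A+T=11, G+C=9
Perfect-match Tm = 2(11) + 4(9) = 22 + 36 = 58°C
Mismatches (positions where the bases are not complementary): 2 (at positions 14, 16)
Effective Tm = 58 − 2×5 = 58 − 10 = 48°C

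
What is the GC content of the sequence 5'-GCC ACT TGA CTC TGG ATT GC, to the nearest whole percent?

Counting bases: T=6, G=5, A=3, C=6
G+C = 5 + 6 = 11 out of 20 bases
%GC = 11/20 × 100 = 55% ≈ 55%

55%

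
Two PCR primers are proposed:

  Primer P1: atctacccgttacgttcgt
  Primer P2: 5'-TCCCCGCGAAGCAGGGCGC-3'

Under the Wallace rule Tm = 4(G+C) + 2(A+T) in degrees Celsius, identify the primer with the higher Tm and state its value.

Primer P2, 68°C

Primer P1: A+T=10, G+C=9 → Tm = 2(10)+4(9) = 56°C
Primer P2: A+T=4, G+C=15 → Tm = 2(4)+4(15) = 68°C
56°C vs 68°C → primer P2 is higher.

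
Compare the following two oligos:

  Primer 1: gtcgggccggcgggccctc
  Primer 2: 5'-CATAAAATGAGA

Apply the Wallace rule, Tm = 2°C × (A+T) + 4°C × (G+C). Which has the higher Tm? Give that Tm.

Primer 1: A+T=2, G+C=17 → Tm = 2(2)+4(17) = 72°C
Primer 2: A+T=9, G+C=3 → Tm = 2(9)+4(3) = 30°C
72°C vs 30°C → primer 1 is higher.

Primer 1, 72°C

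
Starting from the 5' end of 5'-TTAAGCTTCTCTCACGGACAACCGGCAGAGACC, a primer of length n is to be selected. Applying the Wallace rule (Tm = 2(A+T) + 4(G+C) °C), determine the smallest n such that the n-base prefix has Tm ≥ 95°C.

n = 32

First 31 bases: TTAAGCTTCTCTCACGGACAACCGGCAGAGA → Tm = 94°C (< 95°C)
First 32 bases: TTAAGCTTCTCTCACGGACAACCGGCAGAGAC → Tm = 98°C (≥ 95°C)
Since every base adds ≥2°C, Tm only increases with n, so the threshold is first crossed at n = 32.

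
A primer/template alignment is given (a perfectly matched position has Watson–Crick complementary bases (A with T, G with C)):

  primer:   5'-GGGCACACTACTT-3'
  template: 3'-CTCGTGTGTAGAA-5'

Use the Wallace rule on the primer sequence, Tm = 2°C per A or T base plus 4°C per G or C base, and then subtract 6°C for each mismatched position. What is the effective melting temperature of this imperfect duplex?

Primer base counts: A=3, T=3, G=3, C=4 → A+T=6, G+C=7
Perfect-match Tm = 2(6) + 4(7) = 12 + 28 = 40°C
Mismatches (positions where the bases are not complementary): 3 (at positions 2, 9, 10)
Effective Tm = 40 − 3×6 = 40 − 18 = 22°C

22°C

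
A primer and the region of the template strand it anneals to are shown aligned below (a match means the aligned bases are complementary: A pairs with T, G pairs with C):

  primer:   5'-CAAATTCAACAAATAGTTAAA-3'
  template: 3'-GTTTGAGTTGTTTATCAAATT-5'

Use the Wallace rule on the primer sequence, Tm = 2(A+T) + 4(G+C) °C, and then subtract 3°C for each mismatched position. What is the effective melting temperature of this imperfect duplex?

Primer base counts: A=12, T=5, G=1, C=3 → A+T=17, G+C=4
Perfect-match Tm = 2(17) + 4(4) = 34 + 16 = 50°C
Mismatches (positions where the bases are not complementary): 2 (at positions 5, 19)
Effective Tm = 50 − 2×3 = 50 − 6 = 44°C

44°C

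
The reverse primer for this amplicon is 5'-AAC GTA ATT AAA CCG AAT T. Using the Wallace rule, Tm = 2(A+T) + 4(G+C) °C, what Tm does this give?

48°C

T=5, A=9, G=2, C=3
AT pairs contribute 14, GC pairs contribute 5.
Tm = 4·5 + 2·14 = 20 + 28 = 48°C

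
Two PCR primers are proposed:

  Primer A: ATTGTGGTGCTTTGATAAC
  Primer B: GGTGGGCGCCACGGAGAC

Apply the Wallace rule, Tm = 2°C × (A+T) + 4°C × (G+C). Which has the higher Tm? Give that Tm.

Primer A: A+T=12, G+C=7 → Tm = 2(12)+4(7) = 52°C
Primer B: A+T=4, G+C=14 → Tm = 2(4)+4(14) = 64°C
52°C vs 64°C → primer B is higher.

Primer B, 64°C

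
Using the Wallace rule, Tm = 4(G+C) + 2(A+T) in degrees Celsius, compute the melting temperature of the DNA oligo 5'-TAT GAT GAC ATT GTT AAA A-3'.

C=1, T=7, A=8, G=3
A+T = 15, G+C = 4
Tm = 4·4 + 2·15 = 16 + 30 = 46°C

46°C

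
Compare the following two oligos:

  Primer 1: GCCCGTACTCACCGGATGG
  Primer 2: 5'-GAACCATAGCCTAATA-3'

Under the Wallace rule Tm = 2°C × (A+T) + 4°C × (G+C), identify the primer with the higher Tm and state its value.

Primer 1, 64°C

Primer 1: A+T=6, G+C=13 → Tm = 2(6)+4(13) = 64°C
Primer 2: A+T=10, G+C=6 → Tm = 2(10)+4(6) = 44°C
64°C vs 44°C → primer 1 is higher.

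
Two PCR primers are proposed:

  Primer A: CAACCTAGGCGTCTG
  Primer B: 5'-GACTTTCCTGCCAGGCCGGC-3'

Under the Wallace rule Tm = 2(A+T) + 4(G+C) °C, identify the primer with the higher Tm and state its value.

Primer B, 68°C

Primer A: A+T=6, G+C=9 → Tm = 2(6)+4(9) = 48°C
Primer B: A+T=6, G+C=14 → Tm = 2(6)+4(14) = 68°C
48°C vs 68°C → primer B is higher.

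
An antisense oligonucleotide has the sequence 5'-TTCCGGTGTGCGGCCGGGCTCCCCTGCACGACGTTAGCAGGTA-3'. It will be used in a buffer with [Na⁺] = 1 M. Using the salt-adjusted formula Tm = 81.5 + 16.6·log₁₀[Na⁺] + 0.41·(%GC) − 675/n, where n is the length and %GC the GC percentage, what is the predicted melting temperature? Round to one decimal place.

Length n = 43. Base counts: T=9, C=14, A=5, G=15
G+C = 29, so %GC = 29/43 × 100 = 67.442%
Salt term: 16.6 × (0) = 0
GC term: 0.41 × 67.442 = 27.651; length term: −675/43 = −15.698
Tm = 81.5 + (0) + 27.651 − 15.698 = 93.453 → 93.5°C

93.5°C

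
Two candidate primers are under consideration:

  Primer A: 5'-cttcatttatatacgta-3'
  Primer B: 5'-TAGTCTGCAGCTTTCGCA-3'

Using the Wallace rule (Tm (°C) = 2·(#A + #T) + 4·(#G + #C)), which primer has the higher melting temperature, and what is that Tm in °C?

Primer A: A+T=13, G+C=4 → Tm = 2(13)+4(4) = 42°C
Primer B: A+T=9, G+C=9 → Tm = 2(9)+4(9) = 54°C
42°C vs 54°C → primer B is higher.

Primer B, 54°C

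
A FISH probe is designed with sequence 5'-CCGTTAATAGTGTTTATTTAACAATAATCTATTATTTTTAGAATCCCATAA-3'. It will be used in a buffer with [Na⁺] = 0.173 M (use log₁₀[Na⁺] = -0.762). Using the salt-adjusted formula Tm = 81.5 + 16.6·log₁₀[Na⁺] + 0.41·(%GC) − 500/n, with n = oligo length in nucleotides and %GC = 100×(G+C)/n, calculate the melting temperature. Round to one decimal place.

Length n = 51. Counting bases: T=22, G=4, A=18, C=7
G+C = 11, so %GC = 11/51 × 100 = 21.569%
Salt term: 16.6 × (-0.762) = -12.649
GC term: 0.41 × 21.569 = 8.843; length term: −500/51 = −9.804
Tm = 81.5 + (-12.649) + 8.843 − 9.804 = 67.89 → 67.9°C

67.9°C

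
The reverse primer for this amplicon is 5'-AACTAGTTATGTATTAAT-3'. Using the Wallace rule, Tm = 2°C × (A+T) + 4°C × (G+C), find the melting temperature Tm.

42°C

Base counts: T=8, G=2, A=7, C=1
So N_AT = 15 and N_GC = 3.
Tm = 4·3 + 2·15 = 12 + 30 = 42°C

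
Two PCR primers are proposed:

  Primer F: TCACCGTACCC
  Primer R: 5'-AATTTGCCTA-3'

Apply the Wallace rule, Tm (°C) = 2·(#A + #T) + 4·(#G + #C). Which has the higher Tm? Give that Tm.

Primer F: A+T=4, G+C=7 → Tm = 2(4)+4(7) = 36°C
Primer R: A+T=7, G+C=3 → Tm = 2(7)+4(3) = 26°C
36°C vs 26°C → primer F is higher.

Primer F, 36°C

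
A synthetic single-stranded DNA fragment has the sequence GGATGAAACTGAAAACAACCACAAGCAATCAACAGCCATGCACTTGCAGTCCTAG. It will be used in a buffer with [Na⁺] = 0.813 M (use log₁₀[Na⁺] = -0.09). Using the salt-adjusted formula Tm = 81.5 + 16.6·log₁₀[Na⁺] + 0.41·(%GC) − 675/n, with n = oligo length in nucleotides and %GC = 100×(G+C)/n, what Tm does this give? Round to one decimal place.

86.4°C

Length n = 55. Base counts: T=8, A=22, C=15, G=10
G+C = 25, so %GC = 25/55 × 100 = 45.455%
Salt term: 16.6 × (-0.09) = -1.494
GC term: 0.41 × 45.455 = 18.637; length term: −675/55 = −12.273
Tm = 81.5 + (-1.494) + 18.637 − 12.273 = 86.37 → 86.4°C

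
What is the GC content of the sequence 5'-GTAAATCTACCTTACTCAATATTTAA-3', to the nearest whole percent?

Counting bases: C=5, G=1, T=10, A=10
G+C = 1 + 5 = 6 out of 26 bases
%GC = 6/26 × 100 = 23.08% ≈ 23%

23%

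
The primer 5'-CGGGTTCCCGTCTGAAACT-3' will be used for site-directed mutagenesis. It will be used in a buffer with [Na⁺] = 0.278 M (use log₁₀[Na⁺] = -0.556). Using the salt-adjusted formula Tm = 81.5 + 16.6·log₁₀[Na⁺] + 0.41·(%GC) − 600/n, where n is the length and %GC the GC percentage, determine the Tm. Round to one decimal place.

64.4°C

Length n = 19. Base counts: T=5, C=6, A=3, G=5
G+C = 11, so %GC = 11/19 × 100 = 57.895%
Salt term: 16.6 × (-0.556) = -9.23
GC term: 0.41 × 57.895 = 23.737; length term: −600/19 = −31.579
Tm = 81.5 + (-9.23) + 23.737 − 31.579 = 64.428 → 64.4°C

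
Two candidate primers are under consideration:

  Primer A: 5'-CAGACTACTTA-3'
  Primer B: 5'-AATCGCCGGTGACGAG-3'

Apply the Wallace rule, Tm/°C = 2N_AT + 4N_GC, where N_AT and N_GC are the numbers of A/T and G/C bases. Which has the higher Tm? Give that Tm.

Primer B, 52°C

Primer A: A+T=7, G+C=4 → Tm = 2(7)+4(4) = 30°C
Primer B: A+T=6, G+C=10 → Tm = 2(6)+4(10) = 52°C
30°C vs 52°C → primer B is higher.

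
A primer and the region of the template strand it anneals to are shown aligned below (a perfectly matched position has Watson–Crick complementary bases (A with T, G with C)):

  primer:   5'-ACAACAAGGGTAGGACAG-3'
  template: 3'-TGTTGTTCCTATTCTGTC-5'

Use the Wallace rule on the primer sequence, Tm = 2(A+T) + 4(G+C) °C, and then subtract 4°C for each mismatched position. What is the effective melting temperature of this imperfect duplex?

Primer base counts: A=8, T=1, G=6, C=3 → A+T=9, G+C=9
Perfect-match Tm = 2(9) + 4(9) = 18 + 36 = 54°C
Mismatches (positions where the bases are not complementary): 2 (at positions 10, 13)
Effective Tm = 54 − 2×4 = 54 − 8 = 46°C

46°C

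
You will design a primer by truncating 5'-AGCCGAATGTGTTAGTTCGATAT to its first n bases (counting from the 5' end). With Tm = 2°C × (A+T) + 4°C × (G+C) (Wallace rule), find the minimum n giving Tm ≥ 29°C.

n = 10

First 9 bases: AGCCGAATG → Tm = 28°C (< 29°C)
First 10 bases: AGCCGAATGT → Tm = 30°C (≥ 29°C)
Each additional base adds 2°C (A/T) or 4°C (G/C), so Tm is non-decreasing in n; n = 10 is the first length to reach 29°C.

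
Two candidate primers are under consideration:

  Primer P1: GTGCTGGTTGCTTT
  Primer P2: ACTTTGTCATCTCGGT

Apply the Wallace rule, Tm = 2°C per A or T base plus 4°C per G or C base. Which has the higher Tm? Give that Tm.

Primer P2, 46°C

Primer P1: A+T=7, G+C=7 → Tm = 2(7)+4(7) = 42°C
Primer P2: A+T=9, G+C=7 → Tm = 2(9)+4(7) = 46°C
42°C vs 46°C → primer P2 is higher.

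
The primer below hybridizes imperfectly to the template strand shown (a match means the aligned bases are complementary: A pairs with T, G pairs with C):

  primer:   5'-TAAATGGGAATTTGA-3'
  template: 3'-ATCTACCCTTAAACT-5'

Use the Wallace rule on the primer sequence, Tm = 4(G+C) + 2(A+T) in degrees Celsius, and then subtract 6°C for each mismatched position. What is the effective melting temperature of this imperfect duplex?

Primer base counts: A=6, T=5, G=4, C=0 → A+T=11, G+C=4
Perfect-match Tm = 2(11) + 4(4) = 22 + 16 = 38°C
Mismatches (positions where the bases are not complementary): 1 (at position 3)
Effective Tm = 38 − 1×6 = 38 − 6 = 32°C

32°C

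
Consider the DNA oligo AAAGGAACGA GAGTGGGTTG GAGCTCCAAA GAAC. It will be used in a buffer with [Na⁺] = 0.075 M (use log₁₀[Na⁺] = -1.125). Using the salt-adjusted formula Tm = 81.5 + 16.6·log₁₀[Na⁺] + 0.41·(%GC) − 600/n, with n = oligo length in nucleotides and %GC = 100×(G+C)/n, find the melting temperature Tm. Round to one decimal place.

65.7°C

Length n = 34. C=5, G=12, A=13, T=4
G+C = 17, so %GC = 17/34 × 100 = 50%
Salt term: 16.6 × (-1.125) = -18.675
GC term: 0.41 × 50 = 20.5; length term: −600/34 = −17.647
Tm = 81.5 + (-18.675) + 20.5 − 17.647 = 65.678 → 65.7°C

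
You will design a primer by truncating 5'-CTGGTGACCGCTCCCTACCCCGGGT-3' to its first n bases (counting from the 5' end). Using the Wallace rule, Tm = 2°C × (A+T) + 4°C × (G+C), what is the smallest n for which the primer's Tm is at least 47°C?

n = 14

First 13 bases: CTGGTGACCGCTC → Tm = 44°C (< 47°C)
First 14 bases: CTGGTGACCGCTCC → Tm = 48°C (≥ 47°C)
Each additional base adds 2°C (A/T) or 4°C (G/C), so Tm is non-decreasing in n; n = 14 is the first length to reach 47°C.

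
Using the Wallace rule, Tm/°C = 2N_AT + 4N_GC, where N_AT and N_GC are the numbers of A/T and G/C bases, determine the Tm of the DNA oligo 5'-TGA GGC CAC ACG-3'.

G=4, A=3, T=1, C=4
AT pairs contribute 4, GC pairs contribute 8.
Tm = 2×4 + 4×8 = 40°C

40°C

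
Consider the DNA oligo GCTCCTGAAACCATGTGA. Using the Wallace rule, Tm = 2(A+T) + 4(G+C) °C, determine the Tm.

Base counts: C=5, G=4, T=4, A=5
A+T = 9, G+C = 9
Tm = 2(9) + 4(9) = 18 + 36 = 54°C

54°C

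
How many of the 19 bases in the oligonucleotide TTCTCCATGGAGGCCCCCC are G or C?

13

Scanning the sequence gives G=4, A=2, C=9, T=4.
Total G or C: 4 + 9 = 13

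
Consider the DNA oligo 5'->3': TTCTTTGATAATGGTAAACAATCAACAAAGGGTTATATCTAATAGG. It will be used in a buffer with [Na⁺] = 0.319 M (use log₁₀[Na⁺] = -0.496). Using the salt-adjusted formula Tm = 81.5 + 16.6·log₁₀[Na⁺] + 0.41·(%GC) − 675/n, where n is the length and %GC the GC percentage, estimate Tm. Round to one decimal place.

70.2°C

Length n = 46. Counting bases: C=5, T=15, A=18, G=8
G+C = 13, so %GC = 13/46 × 100 = 28.261%
Salt term: 16.6 × (-0.496) = -8.234
GC term: 0.41 × 28.261 = 11.587; length term: −675/46 = −14.674
Tm = 81.5 + (-8.234) + 11.587 − 14.674 = 70.179 → 70.2°C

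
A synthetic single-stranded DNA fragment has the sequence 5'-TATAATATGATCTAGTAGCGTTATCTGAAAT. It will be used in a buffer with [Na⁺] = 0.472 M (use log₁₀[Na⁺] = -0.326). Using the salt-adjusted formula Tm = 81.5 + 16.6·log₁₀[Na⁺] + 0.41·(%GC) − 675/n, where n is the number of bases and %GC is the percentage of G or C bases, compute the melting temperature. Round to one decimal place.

Length n = 31. Scanning the sequence gives A=11, G=5, T=12, C=3.
G+C = 8, so %GC = 8/31 × 100 = 25.806%
Salt term: 16.6 × (-0.326) = -5.412
GC term: 0.41 × 25.806 = 10.58; length term: −675/31 = −21.774
Tm = 81.5 + (-5.412) + 10.58 − 21.774 = 64.894 → 64.9°C

64.9°C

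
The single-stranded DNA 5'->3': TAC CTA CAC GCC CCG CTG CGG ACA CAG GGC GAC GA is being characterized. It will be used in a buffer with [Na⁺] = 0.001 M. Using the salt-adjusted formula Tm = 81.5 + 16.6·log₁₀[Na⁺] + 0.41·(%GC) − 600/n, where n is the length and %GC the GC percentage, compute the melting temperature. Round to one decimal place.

Length n = 35. C=14, T=3, A=8, G=10
G+C = 24, so %GC = 24/35 × 100 = 68.571%
Salt term: 16.6 × (-3) = -49.8
GC term: 0.41 × 68.571 = 28.114; length term: −600/35 = −17.143
Tm = 81.5 + (-49.8) + 28.114 − 17.143 = 42.671 → 42.7°C

42.7°C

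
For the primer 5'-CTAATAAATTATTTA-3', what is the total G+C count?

Base counts: A=7, C=1, T=7, G=0
G+C = 0 + 1 = 1

1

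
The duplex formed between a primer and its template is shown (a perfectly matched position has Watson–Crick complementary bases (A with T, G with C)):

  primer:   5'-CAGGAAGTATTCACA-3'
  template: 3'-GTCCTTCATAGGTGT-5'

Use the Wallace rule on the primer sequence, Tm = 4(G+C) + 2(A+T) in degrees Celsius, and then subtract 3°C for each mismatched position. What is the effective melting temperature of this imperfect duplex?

Primer base counts: A=6, T=3, G=3, C=3 → A+T=9, G+C=6
Perfect-match Tm = 2(9) + 4(6) = 18 + 24 = 42°C
Mismatches (positions where the bases are not complementary): 1 (at position 11)
Effective Tm = 42 − 1×3 = 42 − 3 = 39°C

39°C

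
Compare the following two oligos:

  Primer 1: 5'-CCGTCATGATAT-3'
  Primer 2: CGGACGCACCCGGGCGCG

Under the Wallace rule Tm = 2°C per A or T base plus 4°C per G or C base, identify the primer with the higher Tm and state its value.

Primer 2, 68°C

Primer 1: A+T=7, G+C=5 → Tm = 2(7)+4(5) = 34°C
Primer 2: A+T=2, G+C=16 → Tm = 2(2)+4(16) = 68°C
34°C vs 68°C → primer 2 is higher.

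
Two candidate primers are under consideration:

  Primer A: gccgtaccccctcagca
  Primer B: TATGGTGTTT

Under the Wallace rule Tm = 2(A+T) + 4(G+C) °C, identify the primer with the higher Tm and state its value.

Primer A, 58°C

Primer A: A+T=5, G+C=12 → Tm = 2(5)+4(12) = 58°C
Primer B: A+T=7, G+C=3 → Tm = 2(7)+4(3) = 26°C
58°C vs 26°C → primer A is higher.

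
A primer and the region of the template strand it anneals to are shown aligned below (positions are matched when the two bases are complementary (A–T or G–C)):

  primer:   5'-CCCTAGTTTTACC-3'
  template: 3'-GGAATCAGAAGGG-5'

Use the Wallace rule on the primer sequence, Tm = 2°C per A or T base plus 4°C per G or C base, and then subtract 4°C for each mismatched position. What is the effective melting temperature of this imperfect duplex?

Primer base counts: A=2, T=5, G=1, C=5 → A+T=7, G+C=6
Perfect-match Tm = 2(7) + 4(6) = 14 + 24 = 38°C
Mismatches (positions where the bases are not complementary): 3 (at positions 3, 8, 11)
Effective Tm = 38 − 3×4 = 38 − 12 = 26°C

26°C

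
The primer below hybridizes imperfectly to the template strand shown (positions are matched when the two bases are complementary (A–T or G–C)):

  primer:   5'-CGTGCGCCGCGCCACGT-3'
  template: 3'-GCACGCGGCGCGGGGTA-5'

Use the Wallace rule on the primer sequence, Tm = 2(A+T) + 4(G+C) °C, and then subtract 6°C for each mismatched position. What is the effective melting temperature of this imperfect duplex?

Primer base counts: A=1, T=2, G=6, C=8 → A+T=3, G+C=14
Perfect-match Tm = 2(3) + 4(14) = 6 + 56 = 62°C
Mismatches (positions where the bases are not complementary): 2 (at positions 14, 16)
Effective Tm = 62 − 2×6 = 62 − 12 = 50°C

50°C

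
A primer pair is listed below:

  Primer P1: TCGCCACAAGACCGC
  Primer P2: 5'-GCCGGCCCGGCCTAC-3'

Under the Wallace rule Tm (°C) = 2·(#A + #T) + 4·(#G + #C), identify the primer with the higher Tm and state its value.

Primer P1: A+T=5, G+C=10 → Tm = 2(5)+4(10) = 50°C
Primer P2: A+T=2, G+C=13 → Tm = 2(2)+4(13) = 56°C
50°C vs 56°C → primer P2 is higher.

Primer P2, 56°C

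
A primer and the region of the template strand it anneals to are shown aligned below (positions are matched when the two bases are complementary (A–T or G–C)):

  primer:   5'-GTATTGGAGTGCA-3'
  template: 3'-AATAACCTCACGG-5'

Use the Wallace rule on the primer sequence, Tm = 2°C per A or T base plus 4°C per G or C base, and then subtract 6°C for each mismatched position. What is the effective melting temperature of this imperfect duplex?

Primer base counts: A=3, T=4, G=5, C=1 → A+T=7, G+C=6
Perfect-match Tm = 2(7) + 4(6) = 14 + 24 = 38°C
Mismatches (positions where the bases are not complementary): 2 (at positions 1, 13)
Effective Tm = 38 − 2×6 = 38 − 12 = 26°C

26°C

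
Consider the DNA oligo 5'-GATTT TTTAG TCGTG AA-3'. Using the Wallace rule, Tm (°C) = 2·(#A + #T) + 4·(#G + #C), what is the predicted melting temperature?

44°C

A=4, T=8, G=4, C=1
AT pairs contribute 12, GC pairs contribute 5.
Tm = 4·5 + 2·12 = 20 + 24 = 44°C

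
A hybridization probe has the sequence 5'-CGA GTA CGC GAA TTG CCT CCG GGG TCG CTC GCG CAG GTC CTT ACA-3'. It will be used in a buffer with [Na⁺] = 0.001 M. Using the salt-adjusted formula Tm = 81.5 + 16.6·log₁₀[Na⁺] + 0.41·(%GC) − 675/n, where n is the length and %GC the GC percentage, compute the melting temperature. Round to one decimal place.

Length n = 45. Base counts: G=14, C=15, A=7, T=9
G+C = 29, so %GC = 29/45 × 100 = 64.444%
Salt term: 16.6 × (-3) = -49.8
GC term: 0.41 × 64.444 = 26.422; length term: −675/45 = −15
Tm = 81.5 + (-49.8) + 26.422 − 15 = 43.122 → 43.1°C

43.1°C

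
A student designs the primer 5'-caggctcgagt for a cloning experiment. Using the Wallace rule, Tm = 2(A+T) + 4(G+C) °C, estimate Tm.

A=2, T=2, G=4, C=3
A+T = 4, G+C = 7
Tm = 2×4 + 4×7 = 36°C

36°C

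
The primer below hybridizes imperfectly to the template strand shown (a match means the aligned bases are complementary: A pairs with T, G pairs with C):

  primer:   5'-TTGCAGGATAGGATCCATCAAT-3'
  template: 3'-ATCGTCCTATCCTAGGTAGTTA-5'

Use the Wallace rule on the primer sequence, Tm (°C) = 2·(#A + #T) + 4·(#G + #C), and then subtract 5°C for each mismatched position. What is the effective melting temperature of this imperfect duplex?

57°C

Primer base counts: A=7, T=6, G=5, C=4 → A+T=13, G+C=9
Perfect-match Tm = 2(13) + 4(9) = 26 + 36 = 62°C
Mismatches (positions where the bases are not complementary): 1 (at position 2)
Effective Tm = 62 − 1×5 = 62 − 5 = 57°C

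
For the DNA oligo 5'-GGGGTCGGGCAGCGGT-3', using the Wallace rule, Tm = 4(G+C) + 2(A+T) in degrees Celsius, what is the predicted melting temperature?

58°C

Counting bases: C=3, A=1, T=2, G=10
AT pairs contribute 3, GC pairs contribute 13.
Tm = 2(3) + 4(13) = 6 + 52 = 58°C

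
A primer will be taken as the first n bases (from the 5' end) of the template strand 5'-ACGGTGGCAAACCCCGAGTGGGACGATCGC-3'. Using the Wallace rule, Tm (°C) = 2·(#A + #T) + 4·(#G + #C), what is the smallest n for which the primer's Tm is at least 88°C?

n = 27

First 26 bases: ACGGTGGCAAACCCCGAGTGGGACGA → Tm = 86°C (< 88°C)
First 27 bases: ACGGTGGCAAACCCCGAGTGGGACGAT → Tm = 88°C (≥ 88°C)
Since every base adds ≥2°C, Tm only increases with n, so the threshold is first crossed at n = 27.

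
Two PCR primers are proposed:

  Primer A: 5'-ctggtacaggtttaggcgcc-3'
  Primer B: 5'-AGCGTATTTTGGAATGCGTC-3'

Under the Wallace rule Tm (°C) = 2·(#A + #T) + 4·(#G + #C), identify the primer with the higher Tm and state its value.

Primer A: A+T=8, G+C=12 → Tm = 2(8)+4(12) = 64°C
Primer B: A+T=11, G+C=9 → Tm = 2(11)+4(9) = 58°C
64°C vs 58°C → primer A is higher.

Primer A, 64°C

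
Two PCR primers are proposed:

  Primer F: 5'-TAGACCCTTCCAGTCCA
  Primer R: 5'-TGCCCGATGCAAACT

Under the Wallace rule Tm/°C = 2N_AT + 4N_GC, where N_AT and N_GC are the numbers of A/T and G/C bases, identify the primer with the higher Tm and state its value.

Primer F: A+T=8, G+C=9 → Tm = 2(8)+4(9) = 52°C
Primer R: A+T=7, G+C=8 → Tm = 2(7)+4(8) = 46°C
52°C vs 46°C → primer F is higher.

Primer F, 52°C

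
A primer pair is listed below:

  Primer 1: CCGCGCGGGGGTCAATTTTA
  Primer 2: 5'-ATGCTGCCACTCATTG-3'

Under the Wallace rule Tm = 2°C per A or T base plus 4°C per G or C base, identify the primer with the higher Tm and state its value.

Primer 1, 64°C

Primer 1: A+T=8, G+C=12 → Tm = 2(8)+4(12) = 64°C
Primer 2: A+T=8, G+C=8 → Tm = 2(8)+4(8) = 48°C
64°C vs 48°C → primer 1 is higher.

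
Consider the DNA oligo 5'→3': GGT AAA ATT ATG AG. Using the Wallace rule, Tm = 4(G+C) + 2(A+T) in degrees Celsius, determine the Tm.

Base counts: T=4, C=0, A=6, G=4
A+T = 10, G+C = 4
Tm = 2×10 + 4×4 = 36°C

36°C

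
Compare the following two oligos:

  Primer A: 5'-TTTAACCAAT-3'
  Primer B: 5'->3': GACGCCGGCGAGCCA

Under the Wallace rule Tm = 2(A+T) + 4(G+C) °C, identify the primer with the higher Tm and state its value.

Primer B, 54°C

Primer A: A+T=8, G+C=2 → Tm = 2(8)+4(2) = 24°C
Primer B: A+T=3, G+C=12 → Tm = 2(3)+4(12) = 54°C
24°C vs 54°C → primer B is higher.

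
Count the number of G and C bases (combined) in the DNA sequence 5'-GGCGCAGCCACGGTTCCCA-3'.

14

Scanning the sequence gives A=3, T=2, C=8, G=6.
Total G or C: 6 + 8 = 14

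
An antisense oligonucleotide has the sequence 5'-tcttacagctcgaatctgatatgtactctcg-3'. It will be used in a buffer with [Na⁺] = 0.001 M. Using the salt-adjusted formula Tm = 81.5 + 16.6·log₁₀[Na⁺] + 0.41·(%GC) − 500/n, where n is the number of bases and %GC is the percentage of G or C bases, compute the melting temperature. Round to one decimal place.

Length n = 31. Base counts: G=5, T=11, A=7, C=8
G+C = 13, so %GC = 13/31 × 100 = 41.935%
Salt term: 16.6 × (-3) = -49.8
GC term: 0.41 × 41.935 = 17.193; length term: −500/31 = −16.129
Tm = 81.5 + (-49.8) + 17.193 − 16.129 = 32.764 → 32.8°C

32.8°C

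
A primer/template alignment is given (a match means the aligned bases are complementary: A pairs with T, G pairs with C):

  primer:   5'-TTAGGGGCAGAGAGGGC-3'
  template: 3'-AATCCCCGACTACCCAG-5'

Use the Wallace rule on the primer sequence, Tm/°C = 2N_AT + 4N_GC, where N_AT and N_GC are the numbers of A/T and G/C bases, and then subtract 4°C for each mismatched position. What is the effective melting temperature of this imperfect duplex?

Primer base counts: A=4, T=2, G=9, C=2 → A+T=6, G+C=11
Perfect-match Tm = 2(6) + 4(11) = 12 + 44 = 56°C
Mismatches (positions where the bases are not complementary): 4 (at positions 9, 12, 13, 16)
Effective Tm = 56 − 4×4 = 56 − 16 = 40°C

40°C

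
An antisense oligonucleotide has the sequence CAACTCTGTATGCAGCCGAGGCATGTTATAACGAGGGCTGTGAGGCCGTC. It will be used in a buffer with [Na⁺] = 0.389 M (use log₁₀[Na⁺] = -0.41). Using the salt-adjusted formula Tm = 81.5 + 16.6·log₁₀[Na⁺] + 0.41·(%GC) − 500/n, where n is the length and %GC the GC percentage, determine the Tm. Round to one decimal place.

Length n = 50. Scanning the sequence gives T=11, G=16, C=12, A=11.
G+C = 28, so %GC = 28/50 × 100 = 56%
Salt term: 16.6 × (-0.41) = -6.806
GC term: 0.41 × 56 = 22.96; length term: −500/50 = −10
Tm = 81.5 + (-6.806) + 22.96 − 10 = 87.654 → 87.7°C

87.7°C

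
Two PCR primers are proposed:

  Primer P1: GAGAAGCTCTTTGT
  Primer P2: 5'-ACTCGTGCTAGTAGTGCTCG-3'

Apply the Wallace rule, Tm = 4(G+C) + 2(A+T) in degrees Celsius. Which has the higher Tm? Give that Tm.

Primer P2, 62°C

Primer P1: A+T=8, G+C=6 → Tm = 2(8)+4(6) = 40°C
Primer P2: A+T=9, G+C=11 → Tm = 2(9)+4(11) = 62°C
40°C vs 62°C → primer P2 is higher.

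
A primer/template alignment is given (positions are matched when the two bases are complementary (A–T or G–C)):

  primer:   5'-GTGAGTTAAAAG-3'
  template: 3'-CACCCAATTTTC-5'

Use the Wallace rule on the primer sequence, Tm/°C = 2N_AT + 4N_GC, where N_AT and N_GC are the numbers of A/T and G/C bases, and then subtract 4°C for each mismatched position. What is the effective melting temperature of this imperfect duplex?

Primer base counts: A=5, T=3, G=4, C=0 → A+T=8, G+C=4
Perfect-match Tm = 2(8) + 4(4) = 16 + 16 = 32°C
Mismatches (positions where the bases are not complementary): 1 (at position 4)
Effective Tm = 32 − 1×4 = 32 − 4 = 28°C

28°C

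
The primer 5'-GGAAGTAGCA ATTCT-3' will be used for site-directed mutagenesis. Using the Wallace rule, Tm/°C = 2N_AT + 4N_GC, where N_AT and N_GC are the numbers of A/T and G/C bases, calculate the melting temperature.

42°C

Counting bases: T=4, G=4, A=5, C=2
AT pairs contribute 9, GC pairs contribute 6.
Tm = 2(9) + 4(6) = 18 + 24 = 42°C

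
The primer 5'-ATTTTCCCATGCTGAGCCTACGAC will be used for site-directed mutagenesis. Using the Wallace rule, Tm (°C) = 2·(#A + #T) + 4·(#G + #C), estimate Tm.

Base counts: T=7, G=4, C=8, A=5
AT pairs contribute 12, GC pairs contribute 12.
Tm = 4·12 + 2·12 = 48 + 24 = 72°C

72°C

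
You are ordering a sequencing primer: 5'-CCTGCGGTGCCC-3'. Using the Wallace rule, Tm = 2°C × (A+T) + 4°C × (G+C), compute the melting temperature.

44°C

C=6, G=4, A=0, T=2
So N_AT = 2 and N_GC = 10.
Tm = 2(2) + 4(10) = 4 + 40 = 44°C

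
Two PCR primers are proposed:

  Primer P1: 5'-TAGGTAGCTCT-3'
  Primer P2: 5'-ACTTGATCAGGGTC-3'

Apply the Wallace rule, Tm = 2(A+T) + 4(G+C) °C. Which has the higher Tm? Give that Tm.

Primer P2, 42°C

Primer P1: A+T=6, G+C=5 → Tm = 2(6)+4(5) = 32°C
Primer P2: A+T=7, G+C=7 → Tm = 2(7)+4(7) = 42°C
32°C vs 42°C → primer P2 is higher.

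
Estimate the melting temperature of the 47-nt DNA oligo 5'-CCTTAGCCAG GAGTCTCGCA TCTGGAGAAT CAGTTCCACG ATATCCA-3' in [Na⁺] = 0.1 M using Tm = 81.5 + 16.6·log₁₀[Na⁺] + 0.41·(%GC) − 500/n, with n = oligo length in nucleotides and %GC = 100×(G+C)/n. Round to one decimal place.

Length n = 47. Base counts: G=10, C=14, T=11, A=12
G+C = 24, so %GC = 24/47 × 100 = 51.064%
Salt term: 16.6 × (-1) = -16.6
GC term: 0.41 × 51.064 = 20.936; length term: −500/47 = −10.638
Tm = 81.5 + (-16.6) + 20.936 − 10.638 = 75.198 → 75.2°C

75.2°C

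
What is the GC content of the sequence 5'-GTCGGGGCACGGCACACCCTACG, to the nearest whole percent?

G=8, C=9, A=4, T=2
G+C = 8 + 9 = 17 out of 23 bases
%GC = 17/23 × 100 = 73.91% ≈ 74%

74%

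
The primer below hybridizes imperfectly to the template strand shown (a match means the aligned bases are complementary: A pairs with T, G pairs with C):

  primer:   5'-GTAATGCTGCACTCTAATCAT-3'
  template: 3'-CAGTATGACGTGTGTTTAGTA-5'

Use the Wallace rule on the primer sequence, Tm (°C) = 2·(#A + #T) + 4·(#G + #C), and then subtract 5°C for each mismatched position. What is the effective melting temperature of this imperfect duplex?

Primer base counts: A=6, T=7, G=3, C=5 → A+T=13, G+C=8
Perfect-match Tm = 2(13) + 4(8) = 26 + 32 = 58°C
Mismatches (positions where the bases are not complementary): 4 (at positions 3, 6, 13, 15)
Effective Tm = 58 − 4×5 = 58 − 20 = 38°C

38°C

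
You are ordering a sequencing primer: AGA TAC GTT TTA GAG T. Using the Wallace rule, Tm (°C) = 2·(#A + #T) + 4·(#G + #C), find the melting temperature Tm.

Counting bases: G=4, A=5, C=1, T=6
A+T = 11, G+C = 5
Tm = 2(11) + 4(5) = 22 + 20 = 42°C

42°C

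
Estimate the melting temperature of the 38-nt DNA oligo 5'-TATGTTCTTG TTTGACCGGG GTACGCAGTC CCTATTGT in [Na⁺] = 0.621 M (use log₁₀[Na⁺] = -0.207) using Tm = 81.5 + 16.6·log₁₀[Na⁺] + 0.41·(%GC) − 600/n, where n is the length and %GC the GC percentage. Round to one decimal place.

81.7°C

Length n = 38. G=10, A=5, C=8, T=15
G+C = 18, so %GC = 18/38 × 100 = 47.368%
Salt term: 16.6 × (-0.207) = -3.436
GC term: 0.41 × 47.368 = 19.421; length term: −600/38 = −15.789
Tm = 81.5 + (-3.436) + 19.421 − 15.789 = 81.696 → 81.7°C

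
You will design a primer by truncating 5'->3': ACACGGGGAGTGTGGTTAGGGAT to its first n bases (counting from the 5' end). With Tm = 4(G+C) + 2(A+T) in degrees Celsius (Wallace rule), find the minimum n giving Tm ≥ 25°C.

n = 8

First 7 bases: ACACGGG → Tm = 24°C (< 25°C)
First 8 bases: ACACGGGG → Tm = 28°C (≥ 25°C)
Since every base adds ≥2°C, Tm only increases with n, so the threshold is first crossed at n = 8.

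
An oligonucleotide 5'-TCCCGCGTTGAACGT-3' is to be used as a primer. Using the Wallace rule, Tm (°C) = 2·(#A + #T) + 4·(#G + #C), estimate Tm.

C=5, G=4, T=4, A=2
So N_AT = 6 and N_GC = 9.
Tm = 4·9 + 2·6 = 36 + 12 = 48°C

48°C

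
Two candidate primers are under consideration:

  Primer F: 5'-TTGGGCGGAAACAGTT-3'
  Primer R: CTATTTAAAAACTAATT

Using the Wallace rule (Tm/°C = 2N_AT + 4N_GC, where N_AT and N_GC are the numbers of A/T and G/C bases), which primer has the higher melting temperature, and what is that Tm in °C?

Primer F: A+T=8, G+C=8 → Tm = 2(8)+4(8) = 48°C
Primer R: A+T=15, G+C=2 → Tm = 2(15)+4(2) = 38°C
48°C vs 38°C → primer F is higher.

Primer F, 48°C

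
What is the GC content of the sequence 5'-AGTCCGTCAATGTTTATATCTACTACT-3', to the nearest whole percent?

Scanning the sequence gives G=3, A=7, T=11, C=6.
G+C = 3 + 6 = 9 out of 27 bases
%GC = 9/27 × 100 = 33.33% ≈ 33%

33%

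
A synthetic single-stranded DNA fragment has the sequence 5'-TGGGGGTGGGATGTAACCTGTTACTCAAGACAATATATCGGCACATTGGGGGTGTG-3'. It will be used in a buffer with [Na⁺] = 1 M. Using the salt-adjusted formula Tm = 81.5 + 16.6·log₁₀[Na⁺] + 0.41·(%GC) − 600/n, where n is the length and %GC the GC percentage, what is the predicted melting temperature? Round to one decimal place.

91.3°C

Length n = 56. T=15, C=8, A=13, G=20
G+C = 28, so %GC = 28/56 × 100 = 50%
Salt term: 16.6 × (0) = 0
GC term: 0.41 × 50 = 20.5; length term: −600/56 = −10.714
Tm = 81.5 + (0) + 20.5 − 10.714 = 91.286 → 91.3°C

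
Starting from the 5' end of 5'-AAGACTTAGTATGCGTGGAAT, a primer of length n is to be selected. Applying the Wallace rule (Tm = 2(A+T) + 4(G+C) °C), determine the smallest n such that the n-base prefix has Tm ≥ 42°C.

n = 15

First 14 bases: AAGACTTAGTATGC → Tm = 38°C (< 42°C)
First 15 bases: AAGACTTAGTATGCG → Tm = 42°C (≥ 42°C)
Each additional base adds 2°C (A/T) or 4°C (G/C), so Tm is non-decreasing in n; n = 15 is the first length to reach 42°C.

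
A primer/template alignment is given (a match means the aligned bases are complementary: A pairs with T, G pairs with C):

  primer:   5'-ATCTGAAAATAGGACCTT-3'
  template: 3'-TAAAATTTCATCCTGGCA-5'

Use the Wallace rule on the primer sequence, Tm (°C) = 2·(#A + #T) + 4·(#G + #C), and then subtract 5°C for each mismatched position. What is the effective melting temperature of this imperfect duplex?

Primer base counts: A=7, T=5, G=3, C=3 → A+T=12, G+C=6
Perfect-match Tm = 2(12) + 4(6) = 24 + 24 = 48°C
Mismatches (positions where the bases are not complementary): 4 (at positions 3, 5, 9, 17)
Effective Tm = 48 − 4×5 = 48 − 20 = 28°C

28°C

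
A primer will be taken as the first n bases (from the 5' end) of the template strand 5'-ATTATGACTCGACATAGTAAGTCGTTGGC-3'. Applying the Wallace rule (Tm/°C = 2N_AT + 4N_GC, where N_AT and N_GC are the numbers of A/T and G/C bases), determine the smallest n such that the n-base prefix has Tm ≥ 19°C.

First 7 bases: ATTATGA → Tm = 16°C (< 19°C)
First 8 bases: ATTATGAC → Tm = 20°C (≥ 19°C)
Each additional base adds 2°C (A/T) or 4°C (G/C), so Tm is non-decreasing in n; n = 8 is the first length to reach 19°C.

n = 8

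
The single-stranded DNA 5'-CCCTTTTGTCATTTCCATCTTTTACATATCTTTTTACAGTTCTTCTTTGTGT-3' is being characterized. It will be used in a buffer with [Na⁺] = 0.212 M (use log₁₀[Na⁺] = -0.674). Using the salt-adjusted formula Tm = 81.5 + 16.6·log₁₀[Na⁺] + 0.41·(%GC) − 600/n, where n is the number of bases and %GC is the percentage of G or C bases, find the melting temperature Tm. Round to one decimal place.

71.4°C

Length n = 52. Counting bases: C=12, T=29, A=7, G=4
G+C = 16, so %GC = 16/52 × 100 = 30.769%
Salt term: 16.6 × (-0.674) = -11.188
GC term: 0.41 × 30.769 = 12.615; length term: −600/52 = −11.538
Tm = 81.5 + (-11.188) + 12.615 − 11.538 = 71.389 → 71.4°C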